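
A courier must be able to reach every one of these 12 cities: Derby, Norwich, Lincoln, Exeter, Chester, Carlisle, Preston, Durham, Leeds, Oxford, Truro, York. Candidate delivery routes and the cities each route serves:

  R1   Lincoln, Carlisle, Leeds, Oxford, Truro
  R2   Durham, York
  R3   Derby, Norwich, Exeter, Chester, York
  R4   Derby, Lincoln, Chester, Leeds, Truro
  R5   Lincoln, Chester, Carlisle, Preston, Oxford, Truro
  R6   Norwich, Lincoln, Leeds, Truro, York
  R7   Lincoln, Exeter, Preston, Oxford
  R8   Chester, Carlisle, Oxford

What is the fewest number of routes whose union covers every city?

4

R1, R2, R3, R5 together cover {Derby, Norwich, Lincoln, Exeter, Chester, Carlisle, Preston, Durham, Leeds, Oxford, Truro, York} — every city.
No 3 of the 8 routes cover everything (all 56 triples fall short), so 4 is minimum.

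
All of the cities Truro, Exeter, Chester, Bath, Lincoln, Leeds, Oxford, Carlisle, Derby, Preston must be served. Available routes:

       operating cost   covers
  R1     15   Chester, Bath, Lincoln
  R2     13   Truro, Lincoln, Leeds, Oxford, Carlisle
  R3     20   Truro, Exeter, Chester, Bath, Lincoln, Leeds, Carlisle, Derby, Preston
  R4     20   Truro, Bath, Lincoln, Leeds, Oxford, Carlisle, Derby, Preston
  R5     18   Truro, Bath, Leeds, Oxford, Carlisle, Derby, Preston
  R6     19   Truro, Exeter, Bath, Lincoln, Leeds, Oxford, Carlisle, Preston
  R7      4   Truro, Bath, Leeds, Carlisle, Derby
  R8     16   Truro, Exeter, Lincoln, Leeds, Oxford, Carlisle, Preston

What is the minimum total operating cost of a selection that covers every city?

R2, R3 cover every city at operating cost 13 + 20 = 33.
Any cover uses at least 2 routes; among all covering selections none totals below 33.

33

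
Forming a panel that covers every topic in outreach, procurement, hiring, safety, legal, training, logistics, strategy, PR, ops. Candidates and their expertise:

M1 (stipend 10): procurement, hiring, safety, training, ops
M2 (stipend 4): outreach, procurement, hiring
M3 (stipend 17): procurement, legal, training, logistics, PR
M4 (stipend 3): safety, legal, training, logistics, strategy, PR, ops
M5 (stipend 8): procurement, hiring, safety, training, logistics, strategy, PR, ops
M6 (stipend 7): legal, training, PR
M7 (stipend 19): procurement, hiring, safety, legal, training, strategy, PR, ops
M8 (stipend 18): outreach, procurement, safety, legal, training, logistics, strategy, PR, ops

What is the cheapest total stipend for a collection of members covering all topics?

M2, M4 cover every topic at stipend 4 + 3 = 7.
Any cover uses at least 2 members; among all covering selections none totals below 7.

7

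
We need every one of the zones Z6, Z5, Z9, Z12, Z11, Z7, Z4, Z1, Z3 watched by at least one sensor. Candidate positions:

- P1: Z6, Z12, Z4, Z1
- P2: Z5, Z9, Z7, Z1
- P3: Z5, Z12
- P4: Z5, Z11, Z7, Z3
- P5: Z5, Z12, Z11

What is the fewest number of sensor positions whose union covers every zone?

P1, P2, P4 together cover {Z6, Z5, Z9, Z12, Z11, Z7, Z4, Z1, Z3} — every zone.
No 2 of the 5 sensor positions cover everything (all 10 pairs fall short), so 3 is minimum.

3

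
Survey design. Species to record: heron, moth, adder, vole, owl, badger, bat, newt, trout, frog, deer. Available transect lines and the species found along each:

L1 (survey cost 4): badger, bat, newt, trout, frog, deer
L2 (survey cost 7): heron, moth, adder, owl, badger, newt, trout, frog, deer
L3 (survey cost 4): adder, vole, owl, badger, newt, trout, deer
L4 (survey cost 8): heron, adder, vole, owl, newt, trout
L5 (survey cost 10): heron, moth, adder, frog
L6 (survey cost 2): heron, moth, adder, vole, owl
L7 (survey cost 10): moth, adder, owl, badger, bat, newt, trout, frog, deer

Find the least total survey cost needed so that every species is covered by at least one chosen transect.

L1, L6 cover every species at survey cost 4 + 2 = 6.
Any cover uses at least 2 transects; among all covering selections none totals below 6.

6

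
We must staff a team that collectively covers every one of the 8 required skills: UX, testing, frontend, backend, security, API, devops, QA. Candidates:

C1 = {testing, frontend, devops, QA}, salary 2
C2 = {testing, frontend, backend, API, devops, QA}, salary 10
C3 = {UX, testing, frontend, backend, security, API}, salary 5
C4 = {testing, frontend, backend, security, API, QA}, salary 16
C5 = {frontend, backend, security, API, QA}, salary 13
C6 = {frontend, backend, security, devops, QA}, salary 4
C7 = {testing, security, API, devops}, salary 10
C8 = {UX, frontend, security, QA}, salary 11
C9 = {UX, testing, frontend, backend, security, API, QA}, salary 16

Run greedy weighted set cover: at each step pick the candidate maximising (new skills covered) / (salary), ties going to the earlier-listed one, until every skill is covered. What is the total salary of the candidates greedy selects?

7

Pick 1: C1 adds 4 new (testing, frontend, devops, QA) at salary 2 (ratio 4/2).
Pick 2: C3 adds 4 new (UX, backend, security, API) at salary 5 (ratio 4/5).
Greedy total salary: 2 + 5 = 7.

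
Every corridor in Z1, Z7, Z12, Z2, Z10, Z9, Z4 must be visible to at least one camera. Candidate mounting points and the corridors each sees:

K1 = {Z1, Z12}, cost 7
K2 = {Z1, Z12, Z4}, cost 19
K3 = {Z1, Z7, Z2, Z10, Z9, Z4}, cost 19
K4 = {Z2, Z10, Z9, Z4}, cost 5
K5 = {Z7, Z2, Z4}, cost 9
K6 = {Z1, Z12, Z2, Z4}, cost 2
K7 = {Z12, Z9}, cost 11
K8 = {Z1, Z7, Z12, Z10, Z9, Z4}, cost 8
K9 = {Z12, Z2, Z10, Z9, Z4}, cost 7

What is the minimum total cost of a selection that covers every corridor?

10

K6, K8 cover every corridor at cost 2 + 8 = 10.
Any cover uses at least 2 camera mounts; among all covering selections none totals below 10.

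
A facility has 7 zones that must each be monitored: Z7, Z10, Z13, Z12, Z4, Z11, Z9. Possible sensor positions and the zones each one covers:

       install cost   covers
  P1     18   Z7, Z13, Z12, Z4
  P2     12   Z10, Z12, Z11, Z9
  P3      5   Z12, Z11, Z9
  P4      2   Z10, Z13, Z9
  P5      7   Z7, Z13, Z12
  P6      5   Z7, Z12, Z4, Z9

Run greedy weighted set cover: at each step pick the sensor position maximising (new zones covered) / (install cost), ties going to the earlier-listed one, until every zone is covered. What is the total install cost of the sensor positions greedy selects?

Pick 1: P4 adds 3 new (Z10, Z13, Z9) at install cost 2 (ratio 3/2).
Pick 2: P6 adds 3 new (Z7, Z12, Z4) at install cost 5 (ratio 3/5).
Pick 3: P3 adds 1 new (Z11) at install cost 5 (ratio 1/5).
Greedy total install cost: 2 + 5 + 5 = 12.

12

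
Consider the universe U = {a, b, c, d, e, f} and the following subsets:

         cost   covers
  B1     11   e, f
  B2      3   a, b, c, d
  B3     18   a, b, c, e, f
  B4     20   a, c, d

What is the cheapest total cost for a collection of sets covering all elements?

14

B1, B2 cover every element at cost 11 + 3 = 14.
Any cover uses at least 2 sets; among all covering selections none totals below 14.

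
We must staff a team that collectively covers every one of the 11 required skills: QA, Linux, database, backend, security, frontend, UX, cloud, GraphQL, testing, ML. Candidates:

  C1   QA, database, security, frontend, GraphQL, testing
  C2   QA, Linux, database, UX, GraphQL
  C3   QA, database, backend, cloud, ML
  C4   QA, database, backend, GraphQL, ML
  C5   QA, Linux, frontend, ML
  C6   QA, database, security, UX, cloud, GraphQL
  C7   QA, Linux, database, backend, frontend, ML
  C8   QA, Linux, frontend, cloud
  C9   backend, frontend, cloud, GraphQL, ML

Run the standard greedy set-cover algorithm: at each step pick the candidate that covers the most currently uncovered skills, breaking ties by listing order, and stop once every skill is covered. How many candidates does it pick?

3

Pick 1: C1 covers 6 new skills (QA, database, security, frontend, GraphQL, testing).
Pick 2: C3 covers 3 new skills (backend, cloud, ML).
Pick 3: C2 covers 2 new skills (Linux, UX).
Greedy uses 3 candidates.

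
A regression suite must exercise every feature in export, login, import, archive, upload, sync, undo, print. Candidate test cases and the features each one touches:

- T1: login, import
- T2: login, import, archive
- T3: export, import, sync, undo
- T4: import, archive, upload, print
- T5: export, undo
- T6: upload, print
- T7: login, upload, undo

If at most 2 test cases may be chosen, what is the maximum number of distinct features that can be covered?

Choosing T3, T4 covers {export, import, archive, upload, sync, undo, print} — 7 features.
No choice of 2 test cases does better; here login is left uncovered.

7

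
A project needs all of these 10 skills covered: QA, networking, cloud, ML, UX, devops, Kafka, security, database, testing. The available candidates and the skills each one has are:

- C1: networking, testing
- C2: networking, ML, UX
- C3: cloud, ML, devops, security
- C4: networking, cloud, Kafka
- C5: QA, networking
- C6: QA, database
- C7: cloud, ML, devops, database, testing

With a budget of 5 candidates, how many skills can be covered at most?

10

Choosing C1, C2, C3, C4, C6 covers {QA, networking, cloud, ML, UX, devops, Kafka, security, database, testing} — 10 skills.
That is all 10 skills.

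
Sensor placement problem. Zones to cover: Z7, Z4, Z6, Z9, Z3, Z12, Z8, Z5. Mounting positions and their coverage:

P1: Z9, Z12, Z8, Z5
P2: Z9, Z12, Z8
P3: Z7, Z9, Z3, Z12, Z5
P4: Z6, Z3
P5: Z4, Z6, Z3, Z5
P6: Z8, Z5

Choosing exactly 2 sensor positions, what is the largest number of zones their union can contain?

Choosing P1, P5 covers {Z4, Z6, Z9, Z3, Z12, Z8, Z5} — 7 zones.
No choice of 2 sensor positions does better; here Z7 is left uncovered.

7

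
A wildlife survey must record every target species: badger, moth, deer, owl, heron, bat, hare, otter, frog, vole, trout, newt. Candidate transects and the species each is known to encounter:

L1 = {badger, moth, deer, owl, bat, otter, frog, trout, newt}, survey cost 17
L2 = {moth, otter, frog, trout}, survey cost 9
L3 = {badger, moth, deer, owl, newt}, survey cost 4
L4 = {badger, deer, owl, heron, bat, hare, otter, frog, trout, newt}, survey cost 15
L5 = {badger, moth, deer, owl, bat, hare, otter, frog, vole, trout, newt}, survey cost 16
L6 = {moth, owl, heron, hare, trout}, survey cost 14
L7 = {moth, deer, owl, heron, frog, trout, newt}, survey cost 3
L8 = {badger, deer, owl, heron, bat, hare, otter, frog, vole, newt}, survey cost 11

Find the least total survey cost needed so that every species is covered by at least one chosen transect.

L7, L8 cover every species at survey cost 3 + 11 = 14.
Any cover uses at least 2 transects; among all covering selections none totals below 14.

14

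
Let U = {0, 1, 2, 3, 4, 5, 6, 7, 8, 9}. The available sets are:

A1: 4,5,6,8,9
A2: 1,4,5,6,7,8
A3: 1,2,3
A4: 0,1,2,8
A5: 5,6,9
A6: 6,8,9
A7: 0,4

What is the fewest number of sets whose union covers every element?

4

A1, A2, A3, A4 together cover {0, 1, 2, 3, 4, 5, 6, 7, 8, 9} — every element.
No 3 of the 7 sets cover everything (all 35 triples fall short), so 4 is minimum.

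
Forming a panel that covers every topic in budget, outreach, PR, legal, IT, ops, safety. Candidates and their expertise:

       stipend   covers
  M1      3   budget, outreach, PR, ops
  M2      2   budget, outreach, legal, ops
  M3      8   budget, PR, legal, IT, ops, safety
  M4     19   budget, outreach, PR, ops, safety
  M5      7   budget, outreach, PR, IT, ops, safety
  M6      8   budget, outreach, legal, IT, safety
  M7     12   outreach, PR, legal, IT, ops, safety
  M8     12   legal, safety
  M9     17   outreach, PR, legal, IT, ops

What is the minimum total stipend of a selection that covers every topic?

M2, M5 cover every topic at stipend 2 + 7 = 9.
Any cover uses at least 2 members; among all covering selections none totals below 9.

9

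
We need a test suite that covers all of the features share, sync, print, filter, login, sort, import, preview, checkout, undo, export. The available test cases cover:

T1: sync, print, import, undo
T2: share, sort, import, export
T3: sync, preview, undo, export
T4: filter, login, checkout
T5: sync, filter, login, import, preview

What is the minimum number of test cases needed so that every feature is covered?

4

T1, T2, T3, T4 together cover {share, sync, print, filter, login, sort, import, preview, checkout, undo, export} — every feature.
No 3 of the 5 test cases cover everything (all 10 triples fall short), so 4 is minimum.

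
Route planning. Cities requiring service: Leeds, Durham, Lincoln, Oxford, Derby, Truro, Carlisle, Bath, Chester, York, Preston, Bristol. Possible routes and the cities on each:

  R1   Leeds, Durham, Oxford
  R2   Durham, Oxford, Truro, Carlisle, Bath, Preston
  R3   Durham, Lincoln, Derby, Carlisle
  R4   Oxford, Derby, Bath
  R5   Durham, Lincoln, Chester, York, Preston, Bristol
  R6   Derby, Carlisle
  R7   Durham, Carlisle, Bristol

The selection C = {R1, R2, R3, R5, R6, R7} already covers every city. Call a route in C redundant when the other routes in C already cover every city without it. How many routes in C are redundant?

Drop R1: Leeds uncovered — not redundant.
Drop R2: Truro, Bath uncovered — not redundant.
Drop R3: the rest still cover every city — redundant.
Drop R5: Chester, York uncovered — not redundant.
Drop R6: the rest still cover every city — redundant.
Drop R7: the rest still cover every city — redundant.
3 redundant: R3, R6, R7.

3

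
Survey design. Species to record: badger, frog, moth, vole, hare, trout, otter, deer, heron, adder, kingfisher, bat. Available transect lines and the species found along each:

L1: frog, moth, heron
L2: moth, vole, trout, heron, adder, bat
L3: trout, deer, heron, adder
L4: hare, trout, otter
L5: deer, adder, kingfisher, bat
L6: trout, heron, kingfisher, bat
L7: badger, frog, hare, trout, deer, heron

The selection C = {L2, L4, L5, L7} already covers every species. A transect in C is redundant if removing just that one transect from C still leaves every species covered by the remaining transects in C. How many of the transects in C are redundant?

0

Drop L2: moth, vole uncovered — not redundant.
Drop L4: otter uncovered — not redundant.
Drop L5: kingfisher uncovered — not redundant.
Drop L7: badger, frog uncovered — not redundant.
None of the transects in C is redundant.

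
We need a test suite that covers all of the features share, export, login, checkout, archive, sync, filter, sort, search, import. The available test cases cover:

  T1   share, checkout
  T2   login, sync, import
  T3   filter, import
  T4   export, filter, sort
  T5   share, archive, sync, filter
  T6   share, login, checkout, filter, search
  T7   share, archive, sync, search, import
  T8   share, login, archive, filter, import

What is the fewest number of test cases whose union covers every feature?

3

T4, T6, T7 together cover {share, export, login, checkout, archive, sync, filter, sort, search, import} — every feature.
No 2 of the 8 test cases cover everything (all 28 pairs fall short), so 3 is minimum.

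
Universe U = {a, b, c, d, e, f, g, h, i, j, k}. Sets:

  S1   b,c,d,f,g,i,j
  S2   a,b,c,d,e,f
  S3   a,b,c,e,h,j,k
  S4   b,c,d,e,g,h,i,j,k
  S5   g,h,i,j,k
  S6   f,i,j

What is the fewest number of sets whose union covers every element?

2

S1, S3 together cover {a, b, c, d, e, f, g, h, i, j, k} — every element.
No single set contains all 11 elements, so 2 is optimal.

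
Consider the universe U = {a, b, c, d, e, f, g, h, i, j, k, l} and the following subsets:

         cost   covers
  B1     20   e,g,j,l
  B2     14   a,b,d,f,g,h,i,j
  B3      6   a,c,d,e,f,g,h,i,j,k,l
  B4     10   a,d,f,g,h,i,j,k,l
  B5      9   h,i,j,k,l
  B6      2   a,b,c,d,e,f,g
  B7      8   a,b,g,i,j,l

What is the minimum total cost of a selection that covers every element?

8

B3, B6 cover every element at cost 6 + 2 = 8.
Any cover uses at least 2 sets; among all covering selections none totals below 8.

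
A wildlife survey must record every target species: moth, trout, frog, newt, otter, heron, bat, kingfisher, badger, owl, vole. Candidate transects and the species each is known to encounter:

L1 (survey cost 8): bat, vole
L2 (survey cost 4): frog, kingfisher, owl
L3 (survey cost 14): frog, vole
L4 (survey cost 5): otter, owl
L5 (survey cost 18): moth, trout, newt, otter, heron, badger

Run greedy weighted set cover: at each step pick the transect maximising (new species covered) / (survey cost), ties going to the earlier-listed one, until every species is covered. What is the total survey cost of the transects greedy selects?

Pick 1: L2 adds 3 new (frog, kingfisher, owl) at survey cost 4 (ratio 3/4).
Pick 2: L5 adds 6 new (moth, trout, newt, otter, heron, badger) at survey cost 18 (ratio 6/18).
Pick 3: L1 adds 2 new (bat, vole) at survey cost 8 (ratio 2/8).
Greedy total survey cost: 4 + 18 + 8 = 30.

30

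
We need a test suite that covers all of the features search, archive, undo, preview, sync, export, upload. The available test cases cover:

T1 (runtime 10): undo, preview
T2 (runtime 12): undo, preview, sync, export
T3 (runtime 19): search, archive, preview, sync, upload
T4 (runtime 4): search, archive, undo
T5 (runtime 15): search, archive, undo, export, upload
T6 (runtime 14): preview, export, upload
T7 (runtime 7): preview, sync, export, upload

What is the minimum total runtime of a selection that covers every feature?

T4, T7 cover every feature at runtime 4 + 7 = 11.
Any cover uses at least 2 test cases; among all covering selections none totals below 11.

11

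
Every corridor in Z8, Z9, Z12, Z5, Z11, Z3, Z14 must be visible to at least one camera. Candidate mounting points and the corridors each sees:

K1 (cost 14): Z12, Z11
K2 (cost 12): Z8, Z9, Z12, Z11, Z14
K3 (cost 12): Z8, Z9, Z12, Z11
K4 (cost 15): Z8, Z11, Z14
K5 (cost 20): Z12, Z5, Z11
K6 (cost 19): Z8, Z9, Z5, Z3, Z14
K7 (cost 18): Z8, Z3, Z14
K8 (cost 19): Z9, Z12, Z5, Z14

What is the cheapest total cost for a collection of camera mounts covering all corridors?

31

K2, K6 cover every corridor at cost 12 + 19 = 31.
Any cover uses at least 2 camera mounts; among all covering selections none totals below 31.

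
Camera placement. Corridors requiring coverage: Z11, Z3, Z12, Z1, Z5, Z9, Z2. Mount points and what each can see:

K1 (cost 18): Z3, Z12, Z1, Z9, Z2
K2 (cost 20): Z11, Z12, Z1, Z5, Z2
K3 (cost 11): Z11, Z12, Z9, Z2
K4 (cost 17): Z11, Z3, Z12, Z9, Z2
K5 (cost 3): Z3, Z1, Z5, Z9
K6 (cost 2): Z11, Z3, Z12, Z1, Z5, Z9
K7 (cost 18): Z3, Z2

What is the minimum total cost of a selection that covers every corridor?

K3, K6 cover every corridor at cost 11 + 2 = 13.
Any cover uses at least 2 camera mounts; among all covering selections none totals below 13.

13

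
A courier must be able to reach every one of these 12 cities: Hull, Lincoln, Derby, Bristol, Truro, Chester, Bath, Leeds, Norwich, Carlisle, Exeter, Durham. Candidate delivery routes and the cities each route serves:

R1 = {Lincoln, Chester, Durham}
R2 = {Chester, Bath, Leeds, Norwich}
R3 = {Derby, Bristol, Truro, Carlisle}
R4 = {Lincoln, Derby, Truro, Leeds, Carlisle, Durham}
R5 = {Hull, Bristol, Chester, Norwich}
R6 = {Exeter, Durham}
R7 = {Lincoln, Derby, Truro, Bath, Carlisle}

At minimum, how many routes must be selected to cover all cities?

4

R2, R4, R5, R6 together cover {Hull, Lincoln, Derby, Bristol, Truro, Chester, Bath, Leeds, Norwich, Carlisle, Exeter, Durham} — every city.
No 3 of the 7 routes cover everything (all 35 triples fall short), so 4 is minimum.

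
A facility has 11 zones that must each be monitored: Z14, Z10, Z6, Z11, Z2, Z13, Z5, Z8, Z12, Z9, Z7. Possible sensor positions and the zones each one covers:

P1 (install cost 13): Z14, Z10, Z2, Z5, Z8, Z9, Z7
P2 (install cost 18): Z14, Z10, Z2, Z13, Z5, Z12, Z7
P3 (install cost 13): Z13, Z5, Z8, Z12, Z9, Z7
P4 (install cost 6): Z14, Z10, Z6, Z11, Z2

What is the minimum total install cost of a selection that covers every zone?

P3, P4 cover every zone at install cost 13 + 6 = 19.
Any cover uses at least 2 sensor positions; among all covering selections none totals below 19.

19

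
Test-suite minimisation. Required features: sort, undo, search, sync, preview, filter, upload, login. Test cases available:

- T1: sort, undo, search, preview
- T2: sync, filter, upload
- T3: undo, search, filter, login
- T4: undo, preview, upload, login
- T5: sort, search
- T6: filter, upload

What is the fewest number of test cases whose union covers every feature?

3

T1, T2, T3 together cover {sort, undo, search, sync, preview, filter, upload, login} — every feature.
No 2 of the 6 test cases cover everything (all 15 pairs fall short), so 3 is minimum.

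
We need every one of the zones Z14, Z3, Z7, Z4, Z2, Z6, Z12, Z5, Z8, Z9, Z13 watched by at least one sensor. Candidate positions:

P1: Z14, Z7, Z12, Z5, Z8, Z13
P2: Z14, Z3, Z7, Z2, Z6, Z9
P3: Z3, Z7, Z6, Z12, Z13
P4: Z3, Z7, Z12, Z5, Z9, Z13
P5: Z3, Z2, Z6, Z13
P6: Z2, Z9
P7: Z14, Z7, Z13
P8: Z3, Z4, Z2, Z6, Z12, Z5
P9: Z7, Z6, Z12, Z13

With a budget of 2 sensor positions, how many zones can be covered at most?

Choosing P1, P2 covers {Z14, Z3, Z7, Z2, Z6, Z12, Z5, Z8, Z9, Z13} — 10 zones.
No choice of 2 sensor positions does better; here Z4 is left uncovered.

10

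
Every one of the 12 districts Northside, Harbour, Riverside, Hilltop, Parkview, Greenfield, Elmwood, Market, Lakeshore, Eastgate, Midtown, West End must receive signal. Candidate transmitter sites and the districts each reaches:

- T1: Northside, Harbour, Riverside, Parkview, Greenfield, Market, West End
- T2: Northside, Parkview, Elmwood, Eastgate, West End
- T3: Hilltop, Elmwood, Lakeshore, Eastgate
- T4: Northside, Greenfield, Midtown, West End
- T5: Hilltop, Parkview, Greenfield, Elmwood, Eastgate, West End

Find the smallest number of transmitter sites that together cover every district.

3

T1, T3, T4 together cover {Northside, Harbour, Riverside, Hilltop, Parkview, Greenfield, Elmwood, Market, Lakeshore, Eastgate, Midtown, West End} — every district.
No 2 of the 5 transmitter sites cover everything (all 10 pairs fall short), so 3 is minimum.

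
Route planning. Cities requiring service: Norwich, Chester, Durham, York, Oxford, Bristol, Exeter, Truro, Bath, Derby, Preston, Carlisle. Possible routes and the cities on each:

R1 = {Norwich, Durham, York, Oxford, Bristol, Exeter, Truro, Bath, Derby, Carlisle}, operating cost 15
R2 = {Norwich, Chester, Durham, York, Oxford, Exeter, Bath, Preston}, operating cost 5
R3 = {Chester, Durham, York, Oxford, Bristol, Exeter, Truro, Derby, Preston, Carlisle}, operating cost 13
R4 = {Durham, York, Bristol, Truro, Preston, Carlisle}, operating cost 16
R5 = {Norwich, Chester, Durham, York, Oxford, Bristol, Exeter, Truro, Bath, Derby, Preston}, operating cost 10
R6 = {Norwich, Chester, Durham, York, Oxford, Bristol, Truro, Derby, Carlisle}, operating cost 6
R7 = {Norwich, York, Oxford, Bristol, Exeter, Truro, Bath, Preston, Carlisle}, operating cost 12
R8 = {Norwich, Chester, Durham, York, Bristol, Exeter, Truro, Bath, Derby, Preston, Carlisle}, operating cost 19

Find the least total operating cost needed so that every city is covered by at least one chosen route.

11

R2, R6 cover every city at operating cost 5 + 6 = 11.
Any cover uses at least 2 routes; among all covering selections none totals below 11.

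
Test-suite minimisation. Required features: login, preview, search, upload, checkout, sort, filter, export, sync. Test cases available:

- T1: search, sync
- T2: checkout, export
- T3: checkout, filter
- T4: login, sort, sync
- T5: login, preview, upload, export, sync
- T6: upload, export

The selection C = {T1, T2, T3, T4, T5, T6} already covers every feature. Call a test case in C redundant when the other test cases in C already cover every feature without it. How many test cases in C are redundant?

Drop T1: search uncovered — not redundant.
Drop T2: the rest still cover every feature — redundant.
Drop T3: filter uncovered — not redundant.
Drop T4: sort uncovered — not redundant.
Drop T5: preview uncovered — not redundant.
Drop T6: the rest still cover every feature — redundant.
2 redundant: T2, T6.

2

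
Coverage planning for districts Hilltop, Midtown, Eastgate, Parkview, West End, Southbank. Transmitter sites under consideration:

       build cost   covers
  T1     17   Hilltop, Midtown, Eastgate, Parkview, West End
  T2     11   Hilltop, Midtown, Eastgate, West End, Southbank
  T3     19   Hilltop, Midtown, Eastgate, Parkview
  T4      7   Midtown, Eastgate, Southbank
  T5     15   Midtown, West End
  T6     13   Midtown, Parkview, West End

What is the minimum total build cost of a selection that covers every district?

T1, T4 cover every district at build cost 17 + 7 = 24.
Any cover uses at least 2 transmitter sites; among all covering selections none totals below 24.

24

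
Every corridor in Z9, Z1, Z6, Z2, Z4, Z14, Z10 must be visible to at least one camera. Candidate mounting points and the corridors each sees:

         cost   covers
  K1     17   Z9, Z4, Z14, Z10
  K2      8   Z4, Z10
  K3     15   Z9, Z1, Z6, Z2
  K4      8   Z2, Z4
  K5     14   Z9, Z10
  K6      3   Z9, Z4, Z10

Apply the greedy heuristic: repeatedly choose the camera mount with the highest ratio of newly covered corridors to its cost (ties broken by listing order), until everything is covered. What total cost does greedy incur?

Pick 1: K6 adds 3 new (Z9, Z4, Z10) at cost 3 (ratio 3/3).
Pick 2: K3 adds 3 new (Z1, Z6, Z2) at cost 15 (ratio 3/15).
Pick 3: K1 adds 1 new (Z14) at cost 17 (ratio 1/17).
Greedy total cost: 3 + 15 + 17 = 35. (The true optimum is 32, so greedy overshoots here.)

35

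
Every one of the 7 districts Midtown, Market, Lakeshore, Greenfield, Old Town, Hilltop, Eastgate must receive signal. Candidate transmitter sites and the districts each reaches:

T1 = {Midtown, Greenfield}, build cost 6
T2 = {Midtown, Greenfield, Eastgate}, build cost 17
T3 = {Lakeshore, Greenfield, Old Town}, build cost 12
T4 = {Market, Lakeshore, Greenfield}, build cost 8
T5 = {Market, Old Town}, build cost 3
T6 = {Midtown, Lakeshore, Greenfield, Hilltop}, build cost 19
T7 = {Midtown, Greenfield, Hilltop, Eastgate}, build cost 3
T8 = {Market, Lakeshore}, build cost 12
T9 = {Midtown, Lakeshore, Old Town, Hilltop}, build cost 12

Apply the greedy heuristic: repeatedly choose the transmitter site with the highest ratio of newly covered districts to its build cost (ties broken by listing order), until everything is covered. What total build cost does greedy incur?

14

Pick 1: T7 adds 4 new (Midtown, Greenfield, Hilltop, Eastgate) at build cost 3 (ratio 4/3).
Pick 2: T5 adds 2 new (Market, Old Town) at build cost 3 (ratio 2/3).
Pick 3: T4 adds 1 new (Lakeshore) at build cost 8 (ratio 1/8).
Greedy total build cost: 3 + 3 + 8 = 14.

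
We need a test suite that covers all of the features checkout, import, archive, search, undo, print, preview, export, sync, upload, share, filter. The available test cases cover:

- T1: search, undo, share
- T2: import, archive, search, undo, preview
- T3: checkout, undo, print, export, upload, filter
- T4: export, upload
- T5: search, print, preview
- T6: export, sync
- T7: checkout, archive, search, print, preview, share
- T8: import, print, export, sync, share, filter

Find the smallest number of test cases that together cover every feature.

T2, T3, T8 together cover {checkout, import, archive, search, undo, print, preview, export, sync, upload, share, filter} — every feature.
No 2 of the 8 test cases cover everything (all 28 pairs fall short), so 3 is minimum.

3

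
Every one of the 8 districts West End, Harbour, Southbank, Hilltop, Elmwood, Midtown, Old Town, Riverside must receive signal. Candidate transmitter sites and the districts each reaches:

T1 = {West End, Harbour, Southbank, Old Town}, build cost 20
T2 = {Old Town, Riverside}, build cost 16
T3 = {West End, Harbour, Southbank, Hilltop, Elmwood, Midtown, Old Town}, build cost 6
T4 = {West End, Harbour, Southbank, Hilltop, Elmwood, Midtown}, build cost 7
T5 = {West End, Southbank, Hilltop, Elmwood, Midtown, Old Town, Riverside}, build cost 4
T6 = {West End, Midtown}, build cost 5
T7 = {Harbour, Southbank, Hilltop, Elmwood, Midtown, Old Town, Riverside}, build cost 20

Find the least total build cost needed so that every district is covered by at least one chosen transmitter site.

10

T3, T5 cover every district at build cost 6 + 4 = 10.
Any cover uses at least 2 transmitter sites; among all covering selections none totals below 10.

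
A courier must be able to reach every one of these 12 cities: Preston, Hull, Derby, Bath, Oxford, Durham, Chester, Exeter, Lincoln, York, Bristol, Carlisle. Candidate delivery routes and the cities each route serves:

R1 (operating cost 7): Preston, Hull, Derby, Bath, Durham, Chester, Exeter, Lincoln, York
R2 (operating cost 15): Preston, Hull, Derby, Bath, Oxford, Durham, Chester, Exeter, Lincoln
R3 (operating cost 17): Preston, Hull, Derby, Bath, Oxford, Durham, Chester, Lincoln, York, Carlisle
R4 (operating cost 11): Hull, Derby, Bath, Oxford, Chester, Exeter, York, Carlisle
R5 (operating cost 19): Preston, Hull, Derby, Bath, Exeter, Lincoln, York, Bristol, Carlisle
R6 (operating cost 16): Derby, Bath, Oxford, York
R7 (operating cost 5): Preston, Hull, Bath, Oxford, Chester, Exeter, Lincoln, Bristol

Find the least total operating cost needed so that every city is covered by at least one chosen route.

22

R3, R7 cover every city at operating cost 17 + 5 = 22.
Any cover uses at least 2 routes; among all covering selections none totals below 22.
Greedy by coverage-per-operating cost would pick R7, R1, R4 for 23 — worse than the optimum 22.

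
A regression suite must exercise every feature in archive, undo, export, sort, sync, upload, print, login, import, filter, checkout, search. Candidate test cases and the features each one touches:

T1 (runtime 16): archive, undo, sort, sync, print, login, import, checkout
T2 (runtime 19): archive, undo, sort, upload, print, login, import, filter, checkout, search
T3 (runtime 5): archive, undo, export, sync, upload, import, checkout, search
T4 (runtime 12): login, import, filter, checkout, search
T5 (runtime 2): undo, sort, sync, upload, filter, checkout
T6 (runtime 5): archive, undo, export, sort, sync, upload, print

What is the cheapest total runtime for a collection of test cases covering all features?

T4, T6 cover every feature at runtime 12 + 5 = 17.
Any cover uses at least 2 test cases; among all covering selections none totals below 17.

17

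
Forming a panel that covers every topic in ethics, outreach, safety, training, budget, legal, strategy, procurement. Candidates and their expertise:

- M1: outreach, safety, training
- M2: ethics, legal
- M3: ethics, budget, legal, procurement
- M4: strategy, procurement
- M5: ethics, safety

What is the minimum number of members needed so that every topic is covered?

M1, M3, M4 together cover {ethics, outreach, safety, training, budget, legal, strategy, procurement} — every topic.
No 2 of the 5 members cover everything (all 10 pairs fall short), so 3 is minimum.

3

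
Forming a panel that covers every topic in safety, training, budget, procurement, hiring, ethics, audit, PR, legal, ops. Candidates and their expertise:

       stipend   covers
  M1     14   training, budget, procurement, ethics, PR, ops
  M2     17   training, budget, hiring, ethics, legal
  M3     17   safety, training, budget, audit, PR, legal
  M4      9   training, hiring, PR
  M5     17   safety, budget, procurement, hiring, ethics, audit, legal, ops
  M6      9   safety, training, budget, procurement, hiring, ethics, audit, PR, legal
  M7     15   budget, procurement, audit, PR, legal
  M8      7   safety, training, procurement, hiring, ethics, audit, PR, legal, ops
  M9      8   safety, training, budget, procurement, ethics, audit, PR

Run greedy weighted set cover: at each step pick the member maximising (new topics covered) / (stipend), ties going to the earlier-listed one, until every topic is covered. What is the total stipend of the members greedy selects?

Pick 1: M8 adds 9 new (safety, training, procurement, hiring, ethics, audit, PR, legal, ops) at stipend 7 (ratio 9/7).
Pick 2: M9 adds 1 new (budget) at stipend 8 (ratio 1/8).
Greedy total stipend: 7 + 8 = 15.

15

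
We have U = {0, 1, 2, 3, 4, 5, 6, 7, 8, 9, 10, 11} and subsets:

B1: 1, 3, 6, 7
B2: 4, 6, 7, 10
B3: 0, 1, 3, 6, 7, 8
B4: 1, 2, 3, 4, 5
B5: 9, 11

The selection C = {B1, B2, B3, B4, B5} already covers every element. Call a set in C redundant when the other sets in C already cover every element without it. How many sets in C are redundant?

Drop B1: the rest still cover every element — redundant.
Drop B2: 10 uncovered — not redundant.
Drop B3: 0, 8 uncovered — not redundant.
Drop B4: 2, 5 uncovered — not redundant.
Drop B5: 9, 11 uncovered — not redundant.
1 redundant: B1.

1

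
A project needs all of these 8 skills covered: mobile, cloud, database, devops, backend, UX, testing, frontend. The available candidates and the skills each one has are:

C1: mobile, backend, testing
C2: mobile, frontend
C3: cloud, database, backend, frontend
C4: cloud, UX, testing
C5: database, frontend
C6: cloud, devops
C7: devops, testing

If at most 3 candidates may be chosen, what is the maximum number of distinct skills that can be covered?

7

Choosing C1, C3, C4 covers {mobile, cloud, database, backend, UX, testing, frontend} — 7 skills.
No choice of 3 candidates does better; here devops is left uncovered.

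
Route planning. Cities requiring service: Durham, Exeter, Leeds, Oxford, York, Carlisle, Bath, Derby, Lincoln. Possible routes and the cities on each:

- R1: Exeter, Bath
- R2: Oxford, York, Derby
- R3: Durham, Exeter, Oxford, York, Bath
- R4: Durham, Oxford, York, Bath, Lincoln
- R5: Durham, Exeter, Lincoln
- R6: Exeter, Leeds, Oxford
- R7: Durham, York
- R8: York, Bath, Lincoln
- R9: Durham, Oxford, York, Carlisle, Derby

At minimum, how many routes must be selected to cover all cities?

3

R4, R6, R9 together cover {Durham, Exeter, Leeds, Oxford, York, Carlisle, Bath, Derby, Lincoln} — every city.
No 2 of the 9 routes cover everything (all 36 pairs fall short), so 3 is minimum.
Greedy (largest uncovered first) would take R3, R9, R4, R6 — 4 routes — but 3 suffice.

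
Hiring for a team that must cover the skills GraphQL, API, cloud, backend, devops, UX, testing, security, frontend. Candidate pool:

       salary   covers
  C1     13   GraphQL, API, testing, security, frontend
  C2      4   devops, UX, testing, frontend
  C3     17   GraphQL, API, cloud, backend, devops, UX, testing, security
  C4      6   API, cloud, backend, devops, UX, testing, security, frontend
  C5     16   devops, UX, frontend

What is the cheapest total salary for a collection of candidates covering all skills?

C1, C4 cover every skill at salary 13 + 6 = 19.
Any cover uses at least 2 candidates; among all covering selections none totals below 19.

19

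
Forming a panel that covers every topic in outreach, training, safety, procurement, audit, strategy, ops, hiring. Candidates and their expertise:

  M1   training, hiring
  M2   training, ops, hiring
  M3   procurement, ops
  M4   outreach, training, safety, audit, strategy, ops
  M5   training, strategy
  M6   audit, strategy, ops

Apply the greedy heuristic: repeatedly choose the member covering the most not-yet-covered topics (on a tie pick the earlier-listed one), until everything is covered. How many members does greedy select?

3

Pick 1: M4 covers 6 new topics (outreach, training, safety, audit, strategy, ops).
Pick 2: M1 covers 1 new topics (hiring).
Pick 3: M3 covers 1 new topics (procurement).
Greedy uses 3 members.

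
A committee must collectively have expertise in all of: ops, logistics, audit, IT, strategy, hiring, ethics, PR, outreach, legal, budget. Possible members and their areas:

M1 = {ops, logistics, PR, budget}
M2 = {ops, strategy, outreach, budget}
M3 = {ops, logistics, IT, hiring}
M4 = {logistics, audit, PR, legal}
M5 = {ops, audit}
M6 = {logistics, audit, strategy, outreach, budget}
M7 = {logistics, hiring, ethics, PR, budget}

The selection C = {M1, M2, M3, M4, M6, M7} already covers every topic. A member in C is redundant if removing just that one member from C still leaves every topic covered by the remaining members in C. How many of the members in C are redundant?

3

Drop M1: the rest still cover every topic — redundant.
Drop M2: the rest still cover every topic — redundant.
Drop M3: IT uncovered — not redundant.
Drop M4: legal uncovered — not redundant.
Drop M6: the rest still cover every topic — redundant.
Drop M7: ethics uncovered — not redundant.
3 redundant: M1, M2, M6.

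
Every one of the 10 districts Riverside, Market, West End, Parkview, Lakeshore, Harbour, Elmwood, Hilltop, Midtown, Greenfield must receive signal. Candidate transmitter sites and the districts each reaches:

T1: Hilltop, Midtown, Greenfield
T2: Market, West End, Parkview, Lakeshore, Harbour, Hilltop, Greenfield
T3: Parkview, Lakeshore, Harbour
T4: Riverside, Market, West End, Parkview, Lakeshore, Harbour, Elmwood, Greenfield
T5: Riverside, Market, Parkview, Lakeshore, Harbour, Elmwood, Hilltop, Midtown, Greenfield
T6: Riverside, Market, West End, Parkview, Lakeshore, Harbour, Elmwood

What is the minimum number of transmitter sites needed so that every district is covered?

T1, T4 together cover {Riverside, Market, West End, Parkview, Lakeshore, Harbour, Elmwood, Hilltop, Midtown, Greenfield} — every district.
No single transmitter site contains all 10 districts, so 2 is optimal.

2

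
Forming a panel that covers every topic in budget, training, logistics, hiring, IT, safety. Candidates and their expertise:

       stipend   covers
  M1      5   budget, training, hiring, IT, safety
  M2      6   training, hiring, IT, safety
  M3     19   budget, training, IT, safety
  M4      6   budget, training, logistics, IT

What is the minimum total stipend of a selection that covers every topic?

M1, M4 cover every topic at stipend 5 + 6 = 11.
Any cover uses at least 2 members; among all covering selections none totals below 11.

11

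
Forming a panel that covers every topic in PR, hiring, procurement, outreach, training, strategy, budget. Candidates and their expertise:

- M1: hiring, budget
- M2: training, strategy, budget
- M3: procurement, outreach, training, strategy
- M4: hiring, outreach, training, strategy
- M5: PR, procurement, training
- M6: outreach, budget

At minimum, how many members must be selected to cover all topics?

3

M1, M3, M5 together cover {PR, hiring, procurement, outreach, training, strategy, budget} — every topic.
No 2 of the 6 members cover everything (all 15 pairs fall short), so 3 is minimum.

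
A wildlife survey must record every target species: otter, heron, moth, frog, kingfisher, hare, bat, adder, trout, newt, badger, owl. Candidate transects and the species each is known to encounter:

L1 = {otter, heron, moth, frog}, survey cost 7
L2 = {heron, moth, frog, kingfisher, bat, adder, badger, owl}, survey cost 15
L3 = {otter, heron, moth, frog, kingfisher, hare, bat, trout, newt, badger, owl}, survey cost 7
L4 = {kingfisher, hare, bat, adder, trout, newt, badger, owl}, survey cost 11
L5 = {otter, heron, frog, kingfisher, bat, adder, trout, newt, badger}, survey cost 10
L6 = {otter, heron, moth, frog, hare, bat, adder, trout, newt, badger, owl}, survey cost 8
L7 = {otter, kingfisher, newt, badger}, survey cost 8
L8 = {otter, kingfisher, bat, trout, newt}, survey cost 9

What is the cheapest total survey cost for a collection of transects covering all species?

15

L3, L6 cover every species at survey cost 7 + 8 = 15.
Any cover uses at least 2 transects; among all covering selections none totals below 15.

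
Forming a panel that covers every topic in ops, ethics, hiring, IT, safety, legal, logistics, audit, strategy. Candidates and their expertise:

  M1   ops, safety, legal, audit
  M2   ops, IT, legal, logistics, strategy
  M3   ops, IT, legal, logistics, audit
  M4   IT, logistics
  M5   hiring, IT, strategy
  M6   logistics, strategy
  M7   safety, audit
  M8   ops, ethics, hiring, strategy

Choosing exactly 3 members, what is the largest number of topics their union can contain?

Choosing M1, M2, M8 covers {ops, ethics, hiring, IT, safety, legal, logistics, audit, strategy} — 9 topics.
That is all 9 topics.

9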